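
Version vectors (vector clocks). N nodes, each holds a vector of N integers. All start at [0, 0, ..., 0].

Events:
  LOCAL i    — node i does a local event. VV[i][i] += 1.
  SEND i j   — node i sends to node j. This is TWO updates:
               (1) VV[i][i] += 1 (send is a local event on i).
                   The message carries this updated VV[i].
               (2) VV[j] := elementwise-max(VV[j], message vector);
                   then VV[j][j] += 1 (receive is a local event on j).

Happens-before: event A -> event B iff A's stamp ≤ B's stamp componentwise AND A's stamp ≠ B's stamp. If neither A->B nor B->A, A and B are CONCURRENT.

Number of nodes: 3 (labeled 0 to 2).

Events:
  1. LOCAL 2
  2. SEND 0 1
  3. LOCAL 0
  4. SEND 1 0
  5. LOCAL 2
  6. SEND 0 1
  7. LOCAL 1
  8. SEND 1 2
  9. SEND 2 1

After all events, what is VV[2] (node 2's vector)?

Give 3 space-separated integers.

Initial: VV[0]=[0, 0, 0]
Initial: VV[1]=[0, 0, 0]
Initial: VV[2]=[0, 0, 0]
Event 1: LOCAL 2: VV[2][2]++ -> VV[2]=[0, 0, 1]
Event 2: SEND 0->1: VV[0][0]++ -> VV[0]=[1, 0, 0], msg_vec=[1, 0, 0]; VV[1]=max(VV[1],msg_vec) then VV[1][1]++ -> VV[1]=[1, 1, 0]
Event 3: LOCAL 0: VV[0][0]++ -> VV[0]=[2, 0, 0]
Event 4: SEND 1->0: VV[1][1]++ -> VV[1]=[1, 2, 0], msg_vec=[1, 2, 0]; VV[0]=max(VV[0],msg_vec) then VV[0][0]++ -> VV[0]=[3, 2, 0]
Event 5: LOCAL 2: VV[2][2]++ -> VV[2]=[0, 0, 2]
Event 6: SEND 0->1: VV[0][0]++ -> VV[0]=[4, 2, 0], msg_vec=[4, 2, 0]; VV[1]=max(VV[1],msg_vec) then VV[1][1]++ -> VV[1]=[4, 3, 0]
Event 7: LOCAL 1: VV[1][1]++ -> VV[1]=[4, 4, 0]
Event 8: SEND 1->2: VV[1][1]++ -> VV[1]=[4, 5, 0], msg_vec=[4, 5, 0]; VV[2]=max(VV[2],msg_vec) then VV[2][2]++ -> VV[2]=[4, 5, 3]
Event 9: SEND 2->1: VV[2][2]++ -> VV[2]=[4, 5, 4], msg_vec=[4, 5, 4]; VV[1]=max(VV[1],msg_vec) then VV[1][1]++ -> VV[1]=[4, 6, 4]
Final vectors: VV[0]=[4, 2, 0]; VV[1]=[4, 6, 4]; VV[2]=[4, 5, 4]

Answer: 4 5 4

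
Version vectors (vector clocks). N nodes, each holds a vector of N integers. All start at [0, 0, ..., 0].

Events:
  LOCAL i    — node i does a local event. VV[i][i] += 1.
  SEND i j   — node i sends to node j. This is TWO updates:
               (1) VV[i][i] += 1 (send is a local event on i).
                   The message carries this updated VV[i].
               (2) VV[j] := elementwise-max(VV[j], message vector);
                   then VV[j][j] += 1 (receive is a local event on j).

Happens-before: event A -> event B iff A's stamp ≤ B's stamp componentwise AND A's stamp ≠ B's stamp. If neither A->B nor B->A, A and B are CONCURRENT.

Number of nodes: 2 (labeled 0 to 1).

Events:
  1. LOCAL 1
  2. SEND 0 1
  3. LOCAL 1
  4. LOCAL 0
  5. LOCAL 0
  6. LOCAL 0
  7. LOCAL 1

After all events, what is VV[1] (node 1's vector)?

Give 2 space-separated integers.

Answer: 1 4

Derivation:
Initial: VV[0]=[0, 0]
Initial: VV[1]=[0, 0]
Event 1: LOCAL 1: VV[1][1]++ -> VV[1]=[0, 1]
Event 2: SEND 0->1: VV[0][0]++ -> VV[0]=[1, 0], msg_vec=[1, 0]; VV[1]=max(VV[1],msg_vec) then VV[1][1]++ -> VV[1]=[1, 2]
Event 3: LOCAL 1: VV[1][1]++ -> VV[1]=[1, 3]
Event 4: LOCAL 0: VV[0][0]++ -> VV[0]=[2, 0]
Event 5: LOCAL 0: VV[0][0]++ -> VV[0]=[3, 0]
Event 6: LOCAL 0: VV[0][0]++ -> VV[0]=[4, 0]
Event 7: LOCAL 1: VV[1][1]++ -> VV[1]=[1, 4]
Final vectors: VV[0]=[4, 0]; VV[1]=[1, 4]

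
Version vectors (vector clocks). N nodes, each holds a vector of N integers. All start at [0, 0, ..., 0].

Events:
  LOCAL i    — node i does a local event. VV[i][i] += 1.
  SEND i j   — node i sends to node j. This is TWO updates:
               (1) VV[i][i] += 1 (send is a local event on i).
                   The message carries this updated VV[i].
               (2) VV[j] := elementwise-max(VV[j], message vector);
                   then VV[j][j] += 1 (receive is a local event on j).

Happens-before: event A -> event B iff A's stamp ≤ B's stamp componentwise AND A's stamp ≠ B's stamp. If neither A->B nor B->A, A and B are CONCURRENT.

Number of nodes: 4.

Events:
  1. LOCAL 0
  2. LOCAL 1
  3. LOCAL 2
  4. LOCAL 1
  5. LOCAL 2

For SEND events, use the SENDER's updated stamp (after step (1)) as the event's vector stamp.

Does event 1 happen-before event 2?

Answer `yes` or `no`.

Answer: no

Derivation:
Initial: VV[0]=[0, 0, 0, 0]
Initial: VV[1]=[0, 0, 0, 0]
Initial: VV[2]=[0, 0, 0, 0]
Initial: VV[3]=[0, 0, 0, 0]
Event 1: LOCAL 0: VV[0][0]++ -> VV[0]=[1, 0, 0, 0]
Event 2: LOCAL 1: VV[1][1]++ -> VV[1]=[0, 1, 0, 0]
Event 3: LOCAL 2: VV[2][2]++ -> VV[2]=[0, 0, 1, 0]
Event 4: LOCAL 1: VV[1][1]++ -> VV[1]=[0, 2, 0, 0]
Event 5: LOCAL 2: VV[2][2]++ -> VV[2]=[0, 0, 2, 0]
Event 1 stamp: [1, 0, 0, 0]
Event 2 stamp: [0, 1, 0, 0]
[1, 0, 0, 0] <= [0, 1, 0, 0]? False. Equal? False. Happens-before: False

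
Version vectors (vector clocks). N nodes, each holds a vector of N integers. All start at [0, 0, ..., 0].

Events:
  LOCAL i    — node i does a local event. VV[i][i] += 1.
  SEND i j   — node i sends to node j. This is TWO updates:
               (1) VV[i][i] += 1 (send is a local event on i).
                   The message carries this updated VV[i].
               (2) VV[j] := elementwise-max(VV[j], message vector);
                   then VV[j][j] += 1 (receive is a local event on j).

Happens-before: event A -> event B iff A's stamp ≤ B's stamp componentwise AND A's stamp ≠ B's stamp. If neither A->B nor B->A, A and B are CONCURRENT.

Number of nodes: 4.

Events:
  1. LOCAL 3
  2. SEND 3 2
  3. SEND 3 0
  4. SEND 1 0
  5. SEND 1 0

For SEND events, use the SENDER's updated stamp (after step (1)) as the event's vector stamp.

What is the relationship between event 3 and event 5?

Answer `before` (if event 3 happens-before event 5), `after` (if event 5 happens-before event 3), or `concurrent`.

Answer: concurrent

Derivation:
Initial: VV[0]=[0, 0, 0, 0]
Initial: VV[1]=[0, 0, 0, 0]
Initial: VV[2]=[0, 0, 0, 0]
Initial: VV[3]=[0, 0, 0, 0]
Event 1: LOCAL 3: VV[3][3]++ -> VV[3]=[0, 0, 0, 1]
Event 2: SEND 3->2: VV[3][3]++ -> VV[3]=[0, 0, 0, 2], msg_vec=[0, 0, 0, 2]; VV[2]=max(VV[2],msg_vec) then VV[2][2]++ -> VV[2]=[0, 0, 1, 2]
Event 3: SEND 3->0: VV[3][3]++ -> VV[3]=[0, 0, 0, 3], msg_vec=[0, 0, 0, 3]; VV[0]=max(VV[0],msg_vec) then VV[0][0]++ -> VV[0]=[1, 0, 0, 3]
Event 4: SEND 1->0: VV[1][1]++ -> VV[1]=[0, 1, 0, 0], msg_vec=[0, 1, 0, 0]; VV[0]=max(VV[0],msg_vec) then VV[0][0]++ -> VV[0]=[2, 1, 0, 3]
Event 5: SEND 1->0: VV[1][1]++ -> VV[1]=[0, 2, 0, 0], msg_vec=[0, 2, 0, 0]; VV[0]=max(VV[0],msg_vec) then VV[0][0]++ -> VV[0]=[3, 2, 0, 3]
Event 3 stamp: [0, 0, 0, 3]
Event 5 stamp: [0, 2, 0, 0]
[0, 0, 0, 3] <= [0, 2, 0, 0]? False
[0, 2, 0, 0] <= [0, 0, 0, 3]? False
Relation: concurrent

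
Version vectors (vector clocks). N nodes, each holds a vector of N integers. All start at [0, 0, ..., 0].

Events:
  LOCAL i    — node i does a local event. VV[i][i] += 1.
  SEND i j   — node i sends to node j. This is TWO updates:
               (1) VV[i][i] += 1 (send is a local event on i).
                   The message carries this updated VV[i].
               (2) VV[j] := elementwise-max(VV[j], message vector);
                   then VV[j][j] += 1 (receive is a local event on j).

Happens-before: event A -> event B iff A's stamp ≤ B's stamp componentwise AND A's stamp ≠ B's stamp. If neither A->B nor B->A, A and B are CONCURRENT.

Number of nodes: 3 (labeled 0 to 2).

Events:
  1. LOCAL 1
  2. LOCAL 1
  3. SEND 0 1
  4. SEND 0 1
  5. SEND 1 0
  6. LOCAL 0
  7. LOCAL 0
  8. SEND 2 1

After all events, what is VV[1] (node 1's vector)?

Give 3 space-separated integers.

Answer: 2 6 1

Derivation:
Initial: VV[0]=[0, 0, 0]
Initial: VV[1]=[0, 0, 0]
Initial: VV[2]=[0, 0, 0]
Event 1: LOCAL 1: VV[1][1]++ -> VV[1]=[0, 1, 0]
Event 2: LOCAL 1: VV[1][1]++ -> VV[1]=[0, 2, 0]
Event 3: SEND 0->1: VV[0][0]++ -> VV[0]=[1, 0, 0], msg_vec=[1, 0, 0]; VV[1]=max(VV[1],msg_vec) then VV[1][1]++ -> VV[1]=[1, 3, 0]
Event 4: SEND 0->1: VV[0][0]++ -> VV[0]=[2, 0, 0], msg_vec=[2, 0, 0]; VV[1]=max(VV[1],msg_vec) then VV[1][1]++ -> VV[1]=[2, 4, 0]
Event 5: SEND 1->0: VV[1][1]++ -> VV[1]=[2, 5, 0], msg_vec=[2, 5, 0]; VV[0]=max(VV[0],msg_vec) then VV[0][0]++ -> VV[0]=[3, 5, 0]
Event 6: LOCAL 0: VV[0][0]++ -> VV[0]=[4, 5, 0]
Event 7: LOCAL 0: VV[0][0]++ -> VV[0]=[5, 5, 0]
Event 8: SEND 2->1: VV[2][2]++ -> VV[2]=[0, 0, 1], msg_vec=[0, 0, 1]; VV[1]=max(VV[1],msg_vec) then VV[1][1]++ -> VV[1]=[2, 6, 1]
Final vectors: VV[0]=[5, 5, 0]; VV[1]=[2, 6, 1]; VV[2]=[0, 0, 1]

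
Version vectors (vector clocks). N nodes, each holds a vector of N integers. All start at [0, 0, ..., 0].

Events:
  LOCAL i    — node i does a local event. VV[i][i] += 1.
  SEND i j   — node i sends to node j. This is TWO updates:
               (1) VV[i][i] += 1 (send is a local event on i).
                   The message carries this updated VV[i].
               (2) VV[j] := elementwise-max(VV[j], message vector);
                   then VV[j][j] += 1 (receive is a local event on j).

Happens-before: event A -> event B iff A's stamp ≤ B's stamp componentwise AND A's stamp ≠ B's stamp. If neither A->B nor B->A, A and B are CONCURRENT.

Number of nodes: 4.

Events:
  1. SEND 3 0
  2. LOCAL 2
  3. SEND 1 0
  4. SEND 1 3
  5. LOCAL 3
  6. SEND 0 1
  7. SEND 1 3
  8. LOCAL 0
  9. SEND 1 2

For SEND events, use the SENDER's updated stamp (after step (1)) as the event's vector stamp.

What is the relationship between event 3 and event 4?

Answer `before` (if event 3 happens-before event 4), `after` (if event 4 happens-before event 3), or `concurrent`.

Answer: before

Derivation:
Initial: VV[0]=[0, 0, 0, 0]
Initial: VV[1]=[0, 0, 0, 0]
Initial: VV[2]=[0, 0, 0, 0]
Initial: VV[3]=[0, 0, 0, 0]
Event 1: SEND 3->0: VV[3][3]++ -> VV[3]=[0, 0, 0, 1], msg_vec=[0, 0, 0, 1]; VV[0]=max(VV[0],msg_vec) then VV[0][0]++ -> VV[0]=[1, 0, 0, 1]
Event 2: LOCAL 2: VV[2][2]++ -> VV[2]=[0, 0, 1, 0]
Event 3: SEND 1->0: VV[1][1]++ -> VV[1]=[0, 1, 0, 0], msg_vec=[0, 1, 0, 0]; VV[0]=max(VV[0],msg_vec) then VV[0][0]++ -> VV[0]=[2, 1, 0, 1]
Event 4: SEND 1->3: VV[1][1]++ -> VV[1]=[0, 2, 0, 0], msg_vec=[0, 2, 0, 0]; VV[3]=max(VV[3],msg_vec) then VV[3][3]++ -> VV[3]=[0, 2, 0, 2]
Event 5: LOCAL 3: VV[3][3]++ -> VV[3]=[0, 2, 0, 3]
Event 6: SEND 0->1: VV[0][0]++ -> VV[0]=[3, 1, 0, 1], msg_vec=[3, 1, 0, 1]; VV[1]=max(VV[1],msg_vec) then VV[1][1]++ -> VV[1]=[3, 3, 0, 1]
Event 7: SEND 1->3: VV[1][1]++ -> VV[1]=[3, 4, 0, 1], msg_vec=[3, 4, 0, 1]; VV[3]=max(VV[3],msg_vec) then VV[3][3]++ -> VV[3]=[3, 4, 0, 4]
Event 8: LOCAL 0: VV[0][0]++ -> VV[0]=[4, 1, 0, 1]
Event 9: SEND 1->2: VV[1][1]++ -> VV[1]=[3, 5, 0, 1], msg_vec=[3, 5, 0, 1]; VV[2]=max(VV[2],msg_vec) then VV[2][2]++ -> VV[2]=[3, 5, 2, 1]
Event 3 stamp: [0, 1, 0, 0]
Event 4 stamp: [0, 2, 0, 0]
[0, 1, 0, 0] <= [0, 2, 0, 0]? True
[0, 2, 0, 0] <= [0, 1, 0, 0]? False
Relation: before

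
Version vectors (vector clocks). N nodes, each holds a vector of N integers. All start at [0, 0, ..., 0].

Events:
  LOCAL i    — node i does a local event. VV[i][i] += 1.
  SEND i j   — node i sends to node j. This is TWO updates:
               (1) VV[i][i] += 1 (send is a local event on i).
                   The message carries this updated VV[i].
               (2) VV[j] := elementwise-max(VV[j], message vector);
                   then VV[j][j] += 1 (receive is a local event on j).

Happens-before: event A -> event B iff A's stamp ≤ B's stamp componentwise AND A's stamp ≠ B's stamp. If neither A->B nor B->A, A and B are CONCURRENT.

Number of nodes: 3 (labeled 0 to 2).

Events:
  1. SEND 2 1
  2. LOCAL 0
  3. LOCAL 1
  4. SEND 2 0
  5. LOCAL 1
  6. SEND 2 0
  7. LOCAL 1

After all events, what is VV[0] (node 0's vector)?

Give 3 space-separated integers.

Initial: VV[0]=[0, 0, 0]
Initial: VV[1]=[0, 0, 0]
Initial: VV[2]=[0, 0, 0]
Event 1: SEND 2->1: VV[2][2]++ -> VV[2]=[0, 0, 1], msg_vec=[0, 0, 1]; VV[1]=max(VV[1],msg_vec) then VV[1][1]++ -> VV[1]=[0, 1, 1]
Event 2: LOCAL 0: VV[0][0]++ -> VV[0]=[1, 0, 0]
Event 3: LOCAL 1: VV[1][1]++ -> VV[1]=[0, 2, 1]
Event 4: SEND 2->0: VV[2][2]++ -> VV[2]=[0, 0, 2], msg_vec=[0, 0, 2]; VV[0]=max(VV[0],msg_vec) then VV[0][0]++ -> VV[0]=[2, 0, 2]
Event 5: LOCAL 1: VV[1][1]++ -> VV[1]=[0, 3, 1]
Event 6: SEND 2->0: VV[2][2]++ -> VV[2]=[0, 0, 3], msg_vec=[0, 0, 3]; VV[0]=max(VV[0],msg_vec) then VV[0][0]++ -> VV[0]=[3, 0, 3]
Event 7: LOCAL 1: VV[1][1]++ -> VV[1]=[0, 4, 1]
Final vectors: VV[0]=[3, 0, 3]; VV[1]=[0, 4, 1]; VV[2]=[0, 0, 3]

Answer: 3 0 3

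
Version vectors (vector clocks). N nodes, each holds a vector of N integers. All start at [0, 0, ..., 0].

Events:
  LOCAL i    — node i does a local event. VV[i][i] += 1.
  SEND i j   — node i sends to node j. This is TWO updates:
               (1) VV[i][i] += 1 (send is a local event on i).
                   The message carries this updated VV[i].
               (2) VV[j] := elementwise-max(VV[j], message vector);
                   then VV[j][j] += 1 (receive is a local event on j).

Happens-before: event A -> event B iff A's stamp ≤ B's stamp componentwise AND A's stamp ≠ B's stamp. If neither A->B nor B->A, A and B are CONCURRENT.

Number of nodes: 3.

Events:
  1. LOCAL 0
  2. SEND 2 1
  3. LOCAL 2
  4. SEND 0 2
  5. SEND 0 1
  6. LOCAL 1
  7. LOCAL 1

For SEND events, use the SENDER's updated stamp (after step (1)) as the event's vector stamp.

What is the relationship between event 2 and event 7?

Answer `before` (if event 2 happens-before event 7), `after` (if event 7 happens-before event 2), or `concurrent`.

Answer: before

Derivation:
Initial: VV[0]=[0, 0, 0]
Initial: VV[1]=[0, 0, 0]
Initial: VV[2]=[0, 0, 0]
Event 1: LOCAL 0: VV[0][0]++ -> VV[0]=[1, 0, 0]
Event 2: SEND 2->1: VV[2][2]++ -> VV[2]=[0, 0, 1], msg_vec=[0, 0, 1]; VV[1]=max(VV[1],msg_vec) then VV[1][1]++ -> VV[1]=[0, 1, 1]
Event 3: LOCAL 2: VV[2][2]++ -> VV[2]=[0, 0, 2]
Event 4: SEND 0->2: VV[0][0]++ -> VV[0]=[2, 0, 0], msg_vec=[2, 0, 0]; VV[2]=max(VV[2],msg_vec) then VV[2][2]++ -> VV[2]=[2, 0, 3]
Event 5: SEND 0->1: VV[0][0]++ -> VV[0]=[3, 0, 0], msg_vec=[3, 0, 0]; VV[1]=max(VV[1],msg_vec) then VV[1][1]++ -> VV[1]=[3, 2, 1]
Event 6: LOCAL 1: VV[1][1]++ -> VV[1]=[3, 3, 1]
Event 7: LOCAL 1: VV[1][1]++ -> VV[1]=[3, 4, 1]
Event 2 stamp: [0, 0, 1]
Event 7 stamp: [3, 4, 1]
[0, 0, 1] <= [3, 4, 1]? True
[3, 4, 1] <= [0, 0, 1]? False
Relation: before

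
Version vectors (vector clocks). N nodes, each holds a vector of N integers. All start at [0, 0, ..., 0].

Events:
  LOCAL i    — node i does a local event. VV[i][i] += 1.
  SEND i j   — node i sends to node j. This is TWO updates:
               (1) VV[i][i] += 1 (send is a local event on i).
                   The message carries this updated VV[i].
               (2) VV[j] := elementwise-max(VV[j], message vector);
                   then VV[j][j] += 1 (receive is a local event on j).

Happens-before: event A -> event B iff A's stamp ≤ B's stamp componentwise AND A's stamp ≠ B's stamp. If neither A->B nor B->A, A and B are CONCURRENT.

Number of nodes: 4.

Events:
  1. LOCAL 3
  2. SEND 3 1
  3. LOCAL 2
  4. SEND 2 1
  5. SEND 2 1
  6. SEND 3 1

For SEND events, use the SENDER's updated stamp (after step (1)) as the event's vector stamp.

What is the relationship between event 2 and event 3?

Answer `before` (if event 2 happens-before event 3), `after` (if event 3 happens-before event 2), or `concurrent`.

Initial: VV[0]=[0, 0, 0, 0]
Initial: VV[1]=[0, 0, 0, 0]
Initial: VV[2]=[0, 0, 0, 0]
Initial: VV[3]=[0, 0, 0, 0]
Event 1: LOCAL 3: VV[3][3]++ -> VV[3]=[0, 0, 0, 1]
Event 2: SEND 3->1: VV[3][3]++ -> VV[3]=[0, 0, 0, 2], msg_vec=[0, 0, 0, 2]; VV[1]=max(VV[1],msg_vec) then VV[1][1]++ -> VV[1]=[0, 1, 0, 2]
Event 3: LOCAL 2: VV[2][2]++ -> VV[2]=[0, 0, 1, 0]
Event 4: SEND 2->1: VV[2][2]++ -> VV[2]=[0, 0, 2, 0], msg_vec=[0, 0, 2, 0]; VV[1]=max(VV[1],msg_vec) then VV[1][1]++ -> VV[1]=[0, 2, 2, 2]
Event 5: SEND 2->1: VV[2][2]++ -> VV[2]=[0, 0, 3, 0], msg_vec=[0, 0, 3, 0]; VV[1]=max(VV[1],msg_vec) then VV[1][1]++ -> VV[1]=[0, 3, 3, 2]
Event 6: SEND 3->1: VV[3][3]++ -> VV[3]=[0, 0, 0, 3], msg_vec=[0, 0, 0, 3]; VV[1]=max(VV[1],msg_vec) then VV[1][1]++ -> VV[1]=[0, 4, 3, 3]
Event 2 stamp: [0, 0, 0, 2]
Event 3 stamp: [0, 0, 1, 0]
[0, 0, 0, 2] <= [0, 0, 1, 0]? False
[0, 0, 1, 0] <= [0, 0, 0, 2]? False
Relation: concurrent

Answer: concurrent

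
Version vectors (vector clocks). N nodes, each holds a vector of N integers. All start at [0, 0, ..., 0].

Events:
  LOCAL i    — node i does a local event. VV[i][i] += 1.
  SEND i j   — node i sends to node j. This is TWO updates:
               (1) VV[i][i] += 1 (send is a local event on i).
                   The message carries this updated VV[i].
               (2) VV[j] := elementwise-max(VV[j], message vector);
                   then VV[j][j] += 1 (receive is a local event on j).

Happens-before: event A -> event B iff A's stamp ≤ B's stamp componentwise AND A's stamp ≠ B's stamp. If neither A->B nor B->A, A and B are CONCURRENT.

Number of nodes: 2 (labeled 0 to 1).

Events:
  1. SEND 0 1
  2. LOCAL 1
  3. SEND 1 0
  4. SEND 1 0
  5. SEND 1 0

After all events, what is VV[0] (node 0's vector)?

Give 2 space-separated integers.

Answer: 4 5

Derivation:
Initial: VV[0]=[0, 0]
Initial: VV[1]=[0, 0]
Event 1: SEND 0->1: VV[0][0]++ -> VV[0]=[1, 0], msg_vec=[1, 0]; VV[1]=max(VV[1],msg_vec) then VV[1][1]++ -> VV[1]=[1, 1]
Event 2: LOCAL 1: VV[1][1]++ -> VV[1]=[1, 2]
Event 3: SEND 1->0: VV[1][1]++ -> VV[1]=[1, 3], msg_vec=[1, 3]; VV[0]=max(VV[0],msg_vec) then VV[0][0]++ -> VV[0]=[2, 3]
Event 4: SEND 1->0: VV[1][1]++ -> VV[1]=[1, 4], msg_vec=[1, 4]; VV[0]=max(VV[0],msg_vec) then VV[0][0]++ -> VV[0]=[3, 4]
Event 5: SEND 1->0: VV[1][1]++ -> VV[1]=[1, 5], msg_vec=[1, 5]; VV[0]=max(VV[0],msg_vec) then VV[0][0]++ -> VV[0]=[4, 5]
Final vectors: VV[0]=[4, 5]; VV[1]=[1, 5]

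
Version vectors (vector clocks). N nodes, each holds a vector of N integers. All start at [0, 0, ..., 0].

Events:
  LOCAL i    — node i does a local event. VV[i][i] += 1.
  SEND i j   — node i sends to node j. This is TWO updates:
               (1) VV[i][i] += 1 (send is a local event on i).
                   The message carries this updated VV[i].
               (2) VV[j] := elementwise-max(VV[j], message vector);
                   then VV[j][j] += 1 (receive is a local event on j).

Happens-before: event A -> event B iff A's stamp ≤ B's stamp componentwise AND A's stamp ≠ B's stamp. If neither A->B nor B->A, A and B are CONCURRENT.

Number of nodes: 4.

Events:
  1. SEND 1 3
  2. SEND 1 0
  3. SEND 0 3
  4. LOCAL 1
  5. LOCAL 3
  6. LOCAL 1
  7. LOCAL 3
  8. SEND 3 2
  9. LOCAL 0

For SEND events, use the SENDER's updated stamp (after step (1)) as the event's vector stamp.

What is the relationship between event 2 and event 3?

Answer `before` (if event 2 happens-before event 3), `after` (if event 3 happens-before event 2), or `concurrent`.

Answer: before

Derivation:
Initial: VV[0]=[0, 0, 0, 0]
Initial: VV[1]=[0, 0, 0, 0]
Initial: VV[2]=[0, 0, 0, 0]
Initial: VV[3]=[0, 0, 0, 0]
Event 1: SEND 1->3: VV[1][1]++ -> VV[1]=[0, 1, 0, 0], msg_vec=[0, 1, 0, 0]; VV[3]=max(VV[3],msg_vec) then VV[3][3]++ -> VV[3]=[0, 1, 0, 1]
Event 2: SEND 1->0: VV[1][1]++ -> VV[1]=[0, 2, 0, 0], msg_vec=[0, 2, 0, 0]; VV[0]=max(VV[0],msg_vec) then VV[0][0]++ -> VV[0]=[1, 2, 0, 0]
Event 3: SEND 0->3: VV[0][0]++ -> VV[0]=[2, 2, 0, 0], msg_vec=[2, 2, 0, 0]; VV[3]=max(VV[3],msg_vec) then VV[3][3]++ -> VV[3]=[2, 2, 0, 2]
Event 4: LOCAL 1: VV[1][1]++ -> VV[1]=[0, 3, 0, 0]
Event 5: LOCAL 3: VV[3][3]++ -> VV[3]=[2, 2, 0, 3]
Event 6: LOCAL 1: VV[1][1]++ -> VV[1]=[0, 4, 0, 0]
Event 7: LOCAL 3: VV[3][3]++ -> VV[3]=[2, 2, 0, 4]
Event 8: SEND 3->2: VV[3][3]++ -> VV[3]=[2, 2, 0, 5], msg_vec=[2, 2, 0, 5]; VV[2]=max(VV[2],msg_vec) then VV[2][2]++ -> VV[2]=[2, 2, 1, 5]
Event 9: LOCAL 0: VV[0][0]++ -> VV[0]=[3, 2, 0, 0]
Event 2 stamp: [0, 2, 0, 0]
Event 3 stamp: [2, 2, 0, 0]
[0, 2, 0, 0] <= [2, 2, 0, 0]? True
[2, 2, 0, 0] <= [0, 2, 0, 0]? False
Relation: before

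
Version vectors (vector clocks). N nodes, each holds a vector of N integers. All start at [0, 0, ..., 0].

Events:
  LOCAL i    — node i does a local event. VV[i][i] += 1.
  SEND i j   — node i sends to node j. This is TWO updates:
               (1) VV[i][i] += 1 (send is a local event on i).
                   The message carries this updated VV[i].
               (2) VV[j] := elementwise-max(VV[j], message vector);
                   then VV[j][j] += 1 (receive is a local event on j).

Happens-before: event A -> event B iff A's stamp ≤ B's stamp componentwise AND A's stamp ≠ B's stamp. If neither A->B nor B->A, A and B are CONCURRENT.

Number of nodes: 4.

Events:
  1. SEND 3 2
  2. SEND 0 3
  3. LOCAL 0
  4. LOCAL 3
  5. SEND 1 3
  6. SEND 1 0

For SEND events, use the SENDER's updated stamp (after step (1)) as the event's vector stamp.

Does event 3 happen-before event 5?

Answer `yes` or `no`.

Initial: VV[0]=[0, 0, 0, 0]
Initial: VV[1]=[0, 0, 0, 0]
Initial: VV[2]=[0, 0, 0, 0]
Initial: VV[3]=[0, 0, 0, 0]
Event 1: SEND 3->2: VV[3][3]++ -> VV[3]=[0, 0, 0, 1], msg_vec=[0, 0, 0, 1]; VV[2]=max(VV[2],msg_vec) then VV[2][2]++ -> VV[2]=[0, 0, 1, 1]
Event 2: SEND 0->3: VV[0][0]++ -> VV[0]=[1, 0, 0, 0], msg_vec=[1, 0, 0, 0]; VV[3]=max(VV[3],msg_vec) then VV[3][3]++ -> VV[3]=[1, 0, 0, 2]
Event 3: LOCAL 0: VV[0][0]++ -> VV[0]=[2, 0, 0, 0]
Event 4: LOCAL 3: VV[3][3]++ -> VV[3]=[1, 0, 0, 3]
Event 5: SEND 1->3: VV[1][1]++ -> VV[1]=[0, 1, 0, 0], msg_vec=[0, 1, 0, 0]; VV[3]=max(VV[3],msg_vec) then VV[3][3]++ -> VV[3]=[1, 1, 0, 4]
Event 6: SEND 1->0: VV[1][1]++ -> VV[1]=[0, 2, 0, 0], msg_vec=[0, 2, 0, 0]; VV[0]=max(VV[0],msg_vec) then VV[0][0]++ -> VV[0]=[3, 2, 0, 0]
Event 3 stamp: [2, 0, 0, 0]
Event 5 stamp: [0, 1, 0, 0]
[2, 0, 0, 0] <= [0, 1, 0, 0]? False. Equal? False. Happens-before: False

Answer: no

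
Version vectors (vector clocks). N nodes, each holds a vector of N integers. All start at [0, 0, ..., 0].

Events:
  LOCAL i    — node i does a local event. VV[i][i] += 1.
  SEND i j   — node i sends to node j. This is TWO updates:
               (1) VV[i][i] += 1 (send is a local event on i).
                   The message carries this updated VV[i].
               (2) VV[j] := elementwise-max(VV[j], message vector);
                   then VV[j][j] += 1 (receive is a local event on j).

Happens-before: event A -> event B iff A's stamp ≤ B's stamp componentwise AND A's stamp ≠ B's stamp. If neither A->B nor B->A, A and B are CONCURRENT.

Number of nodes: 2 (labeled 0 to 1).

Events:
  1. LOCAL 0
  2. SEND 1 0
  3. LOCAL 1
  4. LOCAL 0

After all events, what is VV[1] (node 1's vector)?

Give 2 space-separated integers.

Answer: 0 2

Derivation:
Initial: VV[0]=[0, 0]
Initial: VV[1]=[0, 0]
Event 1: LOCAL 0: VV[0][0]++ -> VV[0]=[1, 0]
Event 2: SEND 1->0: VV[1][1]++ -> VV[1]=[0, 1], msg_vec=[0, 1]; VV[0]=max(VV[0],msg_vec) then VV[0][0]++ -> VV[0]=[2, 1]
Event 3: LOCAL 1: VV[1][1]++ -> VV[1]=[0, 2]
Event 4: LOCAL 0: VV[0][0]++ -> VV[0]=[3, 1]
Final vectors: VV[0]=[3, 1]; VV[1]=[0, 2]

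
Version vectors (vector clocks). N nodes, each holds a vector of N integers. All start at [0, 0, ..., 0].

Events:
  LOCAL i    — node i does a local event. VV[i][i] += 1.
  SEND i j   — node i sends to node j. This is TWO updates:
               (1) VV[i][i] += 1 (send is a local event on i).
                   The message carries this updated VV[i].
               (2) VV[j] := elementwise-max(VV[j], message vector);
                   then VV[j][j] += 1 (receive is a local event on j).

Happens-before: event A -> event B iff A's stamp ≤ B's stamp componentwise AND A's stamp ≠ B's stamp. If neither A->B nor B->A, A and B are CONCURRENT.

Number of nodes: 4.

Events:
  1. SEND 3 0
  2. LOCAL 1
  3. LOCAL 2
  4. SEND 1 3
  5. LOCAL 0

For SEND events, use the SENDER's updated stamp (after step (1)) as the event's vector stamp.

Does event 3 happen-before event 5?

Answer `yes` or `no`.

Initial: VV[0]=[0, 0, 0, 0]
Initial: VV[1]=[0, 0, 0, 0]
Initial: VV[2]=[0, 0, 0, 0]
Initial: VV[3]=[0, 0, 0, 0]
Event 1: SEND 3->0: VV[3][3]++ -> VV[3]=[0, 0, 0, 1], msg_vec=[0, 0, 0, 1]; VV[0]=max(VV[0],msg_vec) then VV[0][0]++ -> VV[0]=[1, 0, 0, 1]
Event 2: LOCAL 1: VV[1][1]++ -> VV[1]=[0, 1, 0, 0]
Event 3: LOCAL 2: VV[2][2]++ -> VV[2]=[0, 0, 1, 0]
Event 4: SEND 1->3: VV[1][1]++ -> VV[1]=[0, 2, 0, 0], msg_vec=[0, 2, 0, 0]; VV[3]=max(VV[3],msg_vec) then VV[3][3]++ -> VV[3]=[0, 2, 0, 2]
Event 5: LOCAL 0: VV[0][0]++ -> VV[0]=[2, 0, 0, 1]
Event 3 stamp: [0, 0, 1, 0]
Event 5 stamp: [2, 0, 0, 1]
[0, 0, 1, 0] <= [2, 0, 0, 1]? False. Equal? False. Happens-before: False

Answer: no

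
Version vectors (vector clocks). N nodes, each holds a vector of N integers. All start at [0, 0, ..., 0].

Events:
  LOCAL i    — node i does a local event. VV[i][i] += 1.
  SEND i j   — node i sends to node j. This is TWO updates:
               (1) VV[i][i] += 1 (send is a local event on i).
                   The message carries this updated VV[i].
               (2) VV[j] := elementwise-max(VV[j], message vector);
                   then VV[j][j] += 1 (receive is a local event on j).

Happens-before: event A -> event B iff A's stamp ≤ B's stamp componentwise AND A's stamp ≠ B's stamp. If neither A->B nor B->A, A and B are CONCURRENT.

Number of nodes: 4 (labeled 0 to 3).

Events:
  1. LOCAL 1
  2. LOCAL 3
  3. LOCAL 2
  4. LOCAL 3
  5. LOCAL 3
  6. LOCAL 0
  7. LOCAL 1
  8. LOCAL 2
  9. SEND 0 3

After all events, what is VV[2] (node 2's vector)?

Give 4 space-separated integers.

Initial: VV[0]=[0, 0, 0, 0]
Initial: VV[1]=[0, 0, 0, 0]
Initial: VV[2]=[0, 0, 0, 0]
Initial: VV[3]=[0, 0, 0, 0]
Event 1: LOCAL 1: VV[1][1]++ -> VV[1]=[0, 1, 0, 0]
Event 2: LOCAL 3: VV[3][3]++ -> VV[3]=[0, 0, 0, 1]
Event 3: LOCAL 2: VV[2][2]++ -> VV[2]=[0, 0, 1, 0]
Event 4: LOCAL 3: VV[3][3]++ -> VV[3]=[0, 0, 0, 2]
Event 5: LOCAL 3: VV[3][3]++ -> VV[3]=[0, 0, 0, 3]
Event 6: LOCAL 0: VV[0][0]++ -> VV[0]=[1, 0, 0, 0]
Event 7: LOCAL 1: VV[1][1]++ -> VV[1]=[0, 2, 0, 0]
Event 8: LOCAL 2: VV[2][2]++ -> VV[2]=[0, 0, 2, 0]
Event 9: SEND 0->3: VV[0][0]++ -> VV[0]=[2, 0, 0, 0], msg_vec=[2, 0, 0, 0]; VV[3]=max(VV[3],msg_vec) then VV[3][3]++ -> VV[3]=[2, 0, 0, 4]
Final vectors: VV[0]=[2, 0, 0, 0]; VV[1]=[0, 2, 0, 0]; VV[2]=[0, 0, 2, 0]; VV[3]=[2, 0, 0, 4]

Answer: 0 0 2 0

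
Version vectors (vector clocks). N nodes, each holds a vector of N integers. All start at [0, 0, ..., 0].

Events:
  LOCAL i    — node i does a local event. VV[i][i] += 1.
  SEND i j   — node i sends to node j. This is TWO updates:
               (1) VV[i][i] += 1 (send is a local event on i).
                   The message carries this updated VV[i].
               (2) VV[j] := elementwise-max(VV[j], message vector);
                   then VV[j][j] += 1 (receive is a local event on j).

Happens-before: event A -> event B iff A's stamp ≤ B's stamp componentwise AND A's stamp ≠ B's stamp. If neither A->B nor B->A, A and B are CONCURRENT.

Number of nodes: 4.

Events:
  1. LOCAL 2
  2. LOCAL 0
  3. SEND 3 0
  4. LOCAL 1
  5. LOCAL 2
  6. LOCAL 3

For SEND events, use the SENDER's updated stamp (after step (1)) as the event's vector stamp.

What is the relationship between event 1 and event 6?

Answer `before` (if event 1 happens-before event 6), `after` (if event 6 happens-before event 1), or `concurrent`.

Initial: VV[0]=[0, 0, 0, 0]
Initial: VV[1]=[0, 0, 0, 0]
Initial: VV[2]=[0, 0, 0, 0]
Initial: VV[3]=[0, 0, 0, 0]
Event 1: LOCAL 2: VV[2][2]++ -> VV[2]=[0, 0, 1, 0]
Event 2: LOCAL 0: VV[0][0]++ -> VV[0]=[1, 0, 0, 0]
Event 3: SEND 3->0: VV[3][3]++ -> VV[3]=[0, 0, 0, 1], msg_vec=[0, 0, 0, 1]; VV[0]=max(VV[0],msg_vec) then VV[0][0]++ -> VV[0]=[2, 0, 0, 1]
Event 4: LOCAL 1: VV[1][1]++ -> VV[1]=[0, 1, 0, 0]
Event 5: LOCAL 2: VV[2][2]++ -> VV[2]=[0, 0, 2, 0]
Event 6: LOCAL 3: VV[3][3]++ -> VV[3]=[0, 0, 0, 2]
Event 1 stamp: [0, 0, 1, 0]
Event 6 stamp: [0, 0, 0, 2]
[0, 0, 1, 0] <= [0, 0, 0, 2]? False
[0, 0, 0, 2] <= [0, 0, 1, 0]? False
Relation: concurrent

Answer: concurrent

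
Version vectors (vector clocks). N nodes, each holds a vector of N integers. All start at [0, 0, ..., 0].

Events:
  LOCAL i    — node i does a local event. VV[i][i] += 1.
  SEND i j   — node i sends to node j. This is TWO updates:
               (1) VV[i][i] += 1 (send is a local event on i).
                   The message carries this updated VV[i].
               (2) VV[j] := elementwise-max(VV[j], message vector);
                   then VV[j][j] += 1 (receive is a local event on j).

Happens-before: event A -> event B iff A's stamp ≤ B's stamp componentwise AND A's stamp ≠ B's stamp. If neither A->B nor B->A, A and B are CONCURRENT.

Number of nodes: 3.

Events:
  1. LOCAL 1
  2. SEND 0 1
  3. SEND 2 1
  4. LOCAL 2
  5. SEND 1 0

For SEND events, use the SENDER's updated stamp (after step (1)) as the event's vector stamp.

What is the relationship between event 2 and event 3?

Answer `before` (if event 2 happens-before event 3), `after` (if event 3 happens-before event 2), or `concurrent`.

Answer: concurrent

Derivation:
Initial: VV[0]=[0, 0, 0]
Initial: VV[1]=[0, 0, 0]
Initial: VV[2]=[0, 0, 0]
Event 1: LOCAL 1: VV[1][1]++ -> VV[1]=[0, 1, 0]
Event 2: SEND 0->1: VV[0][0]++ -> VV[0]=[1, 0, 0], msg_vec=[1, 0, 0]; VV[1]=max(VV[1],msg_vec) then VV[1][1]++ -> VV[1]=[1, 2, 0]
Event 3: SEND 2->1: VV[2][2]++ -> VV[2]=[0, 0, 1], msg_vec=[0, 0, 1]; VV[1]=max(VV[1],msg_vec) then VV[1][1]++ -> VV[1]=[1, 3, 1]
Event 4: LOCAL 2: VV[2][2]++ -> VV[2]=[0, 0, 2]
Event 5: SEND 1->0: VV[1][1]++ -> VV[1]=[1, 4, 1], msg_vec=[1, 4, 1]; VV[0]=max(VV[0],msg_vec) then VV[0][0]++ -> VV[0]=[2, 4, 1]
Event 2 stamp: [1, 0, 0]
Event 3 stamp: [0, 0, 1]
[1, 0, 0] <= [0, 0, 1]? False
[0, 0, 1] <= [1, 0, 0]? False
Relation: concurrent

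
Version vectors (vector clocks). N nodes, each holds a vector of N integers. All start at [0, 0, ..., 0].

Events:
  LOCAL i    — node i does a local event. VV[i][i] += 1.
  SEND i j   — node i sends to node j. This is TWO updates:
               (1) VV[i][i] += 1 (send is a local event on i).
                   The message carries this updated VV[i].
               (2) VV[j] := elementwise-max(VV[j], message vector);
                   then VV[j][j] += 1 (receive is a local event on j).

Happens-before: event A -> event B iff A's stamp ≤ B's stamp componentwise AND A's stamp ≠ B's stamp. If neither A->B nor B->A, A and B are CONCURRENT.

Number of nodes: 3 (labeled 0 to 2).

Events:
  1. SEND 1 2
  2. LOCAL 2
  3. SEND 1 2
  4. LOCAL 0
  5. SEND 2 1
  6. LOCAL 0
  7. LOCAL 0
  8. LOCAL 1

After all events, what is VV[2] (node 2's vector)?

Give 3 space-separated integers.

Answer: 0 2 4

Derivation:
Initial: VV[0]=[0, 0, 0]
Initial: VV[1]=[0, 0, 0]
Initial: VV[2]=[0, 0, 0]
Event 1: SEND 1->2: VV[1][1]++ -> VV[1]=[0, 1, 0], msg_vec=[0, 1, 0]; VV[2]=max(VV[2],msg_vec) then VV[2][2]++ -> VV[2]=[0, 1, 1]
Event 2: LOCAL 2: VV[2][2]++ -> VV[2]=[0, 1, 2]
Event 3: SEND 1->2: VV[1][1]++ -> VV[1]=[0, 2, 0], msg_vec=[0, 2, 0]; VV[2]=max(VV[2],msg_vec) then VV[2][2]++ -> VV[2]=[0, 2, 3]
Event 4: LOCAL 0: VV[0][0]++ -> VV[0]=[1, 0, 0]
Event 5: SEND 2->1: VV[2][2]++ -> VV[2]=[0, 2, 4], msg_vec=[0, 2, 4]; VV[1]=max(VV[1],msg_vec) then VV[1][1]++ -> VV[1]=[0, 3, 4]
Event 6: LOCAL 0: VV[0][0]++ -> VV[0]=[2, 0, 0]
Event 7: LOCAL 0: VV[0][0]++ -> VV[0]=[3, 0, 0]
Event 8: LOCAL 1: VV[1][1]++ -> VV[1]=[0, 4, 4]
Final vectors: VV[0]=[3, 0, 0]; VV[1]=[0, 4, 4]; VV[2]=[0, 2, 4]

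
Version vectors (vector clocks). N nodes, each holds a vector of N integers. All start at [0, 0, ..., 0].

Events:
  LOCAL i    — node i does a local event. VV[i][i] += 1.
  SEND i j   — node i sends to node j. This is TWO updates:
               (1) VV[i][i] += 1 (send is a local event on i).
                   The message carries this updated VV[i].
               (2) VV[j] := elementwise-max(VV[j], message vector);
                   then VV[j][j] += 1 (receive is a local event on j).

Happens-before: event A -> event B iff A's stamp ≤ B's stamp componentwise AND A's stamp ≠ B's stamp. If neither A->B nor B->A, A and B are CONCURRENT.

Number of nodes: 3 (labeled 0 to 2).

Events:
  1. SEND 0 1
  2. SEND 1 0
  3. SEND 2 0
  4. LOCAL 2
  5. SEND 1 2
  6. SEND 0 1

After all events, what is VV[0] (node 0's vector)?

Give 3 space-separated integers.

Initial: VV[0]=[0, 0, 0]
Initial: VV[1]=[0, 0, 0]
Initial: VV[2]=[0, 0, 0]
Event 1: SEND 0->1: VV[0][0]++ -> VV[0]=[1, 0, 0], msg_vec=[1, 0, 0]; VV[1]=max(VV[1],msg_vec) then VV[1][1]++ -> VV[1]=[1, 1, 0]
Event 2: SEND 1->0: VV[1][1]++ -> VV[1]=[1, 2, 0], msg_vec=[1, 2, 0]; VV[0]=max(VV[0],msg_vec) then VV[0][0]++ -> VV[0]=[2, 2, 0]
Event 3: SEND 2->0: VV[2][2]++ -> VV[2]=[0, 0, 1], msg_vec=[0, 0, 1]; VV[0]=max(VV[0],msg_vec) then VV[0][0]++ -> VV[0]=[3, 2, 1]
Event 4: LOCAL 2: VV[2][2]++ -> VV[2]=[0, 0, 2]
Event 5: SEND 1->2: VV[1][1]++ -> VV[1]=[1, 3, 0], msg_vec=[1, 3, 0]; VV[2]=max(VV[2],msg_vec) then VV[2][2]++ -> VV[2]=[1, 3, 3]
Event 6: SEND 0->1: VV[0][0]++ -> VV[0]=[4, 2, 1], msg_vec=[4, 2, 1]; VV[1]=max(VV[1],msg_vec) then VV[1][1]++ -> VV[1]=[4, 4, 1]
Final vectors: VV[0]=[4, 2, 1]; VV[1]=[4, 4, 1]; VV[2]=[1, 3, 3]

Answer: 4 2 1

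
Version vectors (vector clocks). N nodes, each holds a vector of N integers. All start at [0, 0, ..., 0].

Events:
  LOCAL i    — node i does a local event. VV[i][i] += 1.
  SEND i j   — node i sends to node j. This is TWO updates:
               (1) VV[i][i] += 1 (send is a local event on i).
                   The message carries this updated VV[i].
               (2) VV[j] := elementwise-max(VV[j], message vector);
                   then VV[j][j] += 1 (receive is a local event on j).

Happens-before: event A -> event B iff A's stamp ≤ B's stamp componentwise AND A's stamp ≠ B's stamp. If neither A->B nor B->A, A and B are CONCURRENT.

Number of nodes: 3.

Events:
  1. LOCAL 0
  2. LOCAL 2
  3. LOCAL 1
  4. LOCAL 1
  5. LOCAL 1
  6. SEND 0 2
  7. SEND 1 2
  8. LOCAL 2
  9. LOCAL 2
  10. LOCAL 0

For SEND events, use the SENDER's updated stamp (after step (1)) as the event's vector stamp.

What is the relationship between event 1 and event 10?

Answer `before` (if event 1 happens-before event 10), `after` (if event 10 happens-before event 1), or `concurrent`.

Initial: VV[0]=[0, 0, 0]
Initial: VV[1]=[0, 0, 0]
Initial: VV[2]=[0, 0, 0]
Event 1: LOCAL 0: VV[0][0]++ -> VV[0]=[1, 0, 0]
Event 2: LOCAL 2: VV[2][2]++ -> VV[2]=[0, 0, 1]
Event 3: LOCAL 1: VV[1][1]++ -> VV[1]=[0, 1, 0]
Event 4: LOCAL 1: VV[1][1]++ -> VV[1]=[0, 2, 0]
Event 5: LOCAL 1: VV[1][1]++ -> VV[1]=[0, 3, 0]
Event 6: SEND 0->2: VV[0][0]++ -> VV[0]=[2, 0, 0], msg_vec=[2, 0, 0]; VV[2]=max(VV[2],msg_vec) then VV[2][2]++ -> VV[2]=[2, 0, 2]
Event 7: SEND 1->2: VV[1][1]++ -> VV[1]=[0, 4, 0], msg_vec=[0, 4, 0]; VV[2]=max(VV[2],msg_vec) then VV[2][2]++ -> VV[2]=[2, 4, 3]
Event 8: LOCAL 2: VV[2][2]++ -> VV[2]=[2, 4, 4]
Event 9: LOCAL 2: VV[2][2]++ -> VV[2]=[2, 4, 5]
Event 10: LOCAL 0: VV[0][0]++ -> VV[0]=[3, 0, 0]
Event 1 stamp: [1, 0, 0]
Event 10 stamp: [3, 0, 0]
[1, 0, 0] <= [3, 0, 0]? True
[3, 0, 0] <= [1, 0, 0]? False
Relation: before

Answer: before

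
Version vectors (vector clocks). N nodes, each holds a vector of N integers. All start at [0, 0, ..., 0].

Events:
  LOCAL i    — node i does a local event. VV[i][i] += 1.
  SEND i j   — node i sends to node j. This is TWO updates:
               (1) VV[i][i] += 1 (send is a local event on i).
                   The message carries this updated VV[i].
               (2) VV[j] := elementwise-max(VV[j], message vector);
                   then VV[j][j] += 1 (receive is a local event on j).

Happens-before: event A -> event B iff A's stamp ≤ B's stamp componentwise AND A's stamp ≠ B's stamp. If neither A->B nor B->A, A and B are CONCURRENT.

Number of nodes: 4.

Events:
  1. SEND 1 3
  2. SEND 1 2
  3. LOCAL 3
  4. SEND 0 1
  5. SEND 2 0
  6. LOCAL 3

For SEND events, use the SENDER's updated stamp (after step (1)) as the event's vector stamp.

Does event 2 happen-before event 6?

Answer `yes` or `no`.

Initial: VV[0]=[0, 0, 0, 0]
Initial: VV[1]=[0, 0, 0, 0]
Initial: VV[2]=[0, 0, 0, 0]
Initial: VV[3]=[0, 0, 0, 0]
Event 1: SEND 1->3: VV[1][1]++ -> VV[1]=[0, 1, 0, 0], msg_vec=[0, 1, 0, 0]; VV[3]=max(VV[3],msg_vec) then VV[3][3]++ -> VV[3]=[0, 1, 0, 1]
Event 2: SEND 1->2: VV[1][1]++ -> VV[1]=[0, 2, 0, 0], msg_vec=[0, 2, 0, 0]; VV[2]=max(VV[2],msg_vec) then VV[2][2]++ -> VV[2]=[0, 2, 1, 0]
Event 3: LOCAL 3: VV[3][3]++ -> VV[3]=[0, 1, 0, 2]
Event 4: SEND 0->1: VV[0][0]++ -> VV[0]=[1, 0, 0, 0], msg_vec=[1, 0, 0, 0]; VV[1]=max(VV[1],msg_vec) then VV[1][1]++ -> VV[1]=[1, 3, 0, 0]
Event 5: SEND 2->0: VV[2][2]++ -> VV[2]=[0, 2, 2, 0], msg_vec=[0, 2, 2, 0]; VV[0]=max(VV[0],msg_vec) then VV[0][0]++ -> VV[0]=[2, 2, 2, 0]
Event 6: LOCAL 3: VV[3][3]++ -> VV[3]=[0, 1, 0, 3]
Event 2 stamp: [0, 2, 0, 0]
Event 6 stamp: [0, 1, 0, 3]
[0, 2, 0, 0] <= [0, 1, 0, 3]? False. Equal? False. Happens-before: False

Answer: no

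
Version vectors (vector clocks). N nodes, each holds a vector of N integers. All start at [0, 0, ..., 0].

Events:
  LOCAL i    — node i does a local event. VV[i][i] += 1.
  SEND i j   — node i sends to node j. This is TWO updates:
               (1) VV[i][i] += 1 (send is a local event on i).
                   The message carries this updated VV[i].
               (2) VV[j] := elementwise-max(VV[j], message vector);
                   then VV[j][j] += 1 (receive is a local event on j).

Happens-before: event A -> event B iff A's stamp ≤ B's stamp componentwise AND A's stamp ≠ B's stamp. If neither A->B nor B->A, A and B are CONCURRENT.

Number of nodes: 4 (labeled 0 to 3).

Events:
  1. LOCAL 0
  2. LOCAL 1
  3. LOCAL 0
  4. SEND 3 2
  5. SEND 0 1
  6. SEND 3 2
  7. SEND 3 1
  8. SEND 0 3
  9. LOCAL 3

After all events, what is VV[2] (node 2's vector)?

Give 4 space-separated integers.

Initial: VV[0]=[0, 0, 0, 0]
Initial: VV[1]=[0, 0, 0, 0]
Initial: VV[2]=[0, 0, 0, 0]
Initial: VV[3]=[0, 0, 0, 0]
Event 1: LOCAL 0: VV[0][0]++ -> VV[0]=[1, 0, 0, 0]
Event 2: LOCAL 1: VV[1][1]++ -> VV[1]=[0, 1, 0, 0]
Event 3: LOCAL 0: VV[0][0]++ -> VV[0]=[2, 0, 0, 0]
Event 4: SEND 3->2: VV[3][3]++ -> VV[3]=[0, 0, 0, 1], msg_vec=[0, 0, 0, 1]; VV[2]=max(VV[2],msg_vec) then VV[2][2]++ -> VV[2]=[0, 0, 1, 1]
Event 5: SEND 0->1: VV[0][0]++ -> VV[0]=[3, 0, 0, 0], msg_vec=[3, 0, 0, 0]; VV[1]=max(VV[1],msg_vec) then VV[1][1]++ -> VV[1]=[3, 2, 0, 0]
Event 6: SEND 3->2: VV[3][3]++ -> VV[3]=[0, 0, 0, 2], msg_vec=[0, 0, 0, 2]; VV[2]=max(VV[2],msg_vec) then VV[2][2]++ -> VV[2]=[0, 0, 2, 2]
Event 7: SEND 3->1: VV[3][3]++ -> VV[3]=[0, 0, 0, 3], msg_vec=[0, 0, 0, 3]; VV[1]=max(VV[1],msg_vec) then VV[1][1]++ -> VV[1]=[3, 3, 0, 3]
Event 8: SEND 0->3: VV[0][0]++ -> VV[0]=[4, 0, 0, 0], msg_vec=[4, 0, 0, 0]; VV[3]=max(VV[3],msg_vec) then VV[3][3]++ -> VV[3]=[4, 0, 0, 4]
Event 9: LOCAL 3: VV[3][3]++ -> VV[3]=[4, 0, 0, 5]
Final vectors: VV[0]=[4, 0, 0, 0]; VV[1]=[3, 3, 0, 3]; VV[2]=[0, 0, 2, 2]; VV[3]=[4, 0, 0, 5]

Answer: 0 0 2 2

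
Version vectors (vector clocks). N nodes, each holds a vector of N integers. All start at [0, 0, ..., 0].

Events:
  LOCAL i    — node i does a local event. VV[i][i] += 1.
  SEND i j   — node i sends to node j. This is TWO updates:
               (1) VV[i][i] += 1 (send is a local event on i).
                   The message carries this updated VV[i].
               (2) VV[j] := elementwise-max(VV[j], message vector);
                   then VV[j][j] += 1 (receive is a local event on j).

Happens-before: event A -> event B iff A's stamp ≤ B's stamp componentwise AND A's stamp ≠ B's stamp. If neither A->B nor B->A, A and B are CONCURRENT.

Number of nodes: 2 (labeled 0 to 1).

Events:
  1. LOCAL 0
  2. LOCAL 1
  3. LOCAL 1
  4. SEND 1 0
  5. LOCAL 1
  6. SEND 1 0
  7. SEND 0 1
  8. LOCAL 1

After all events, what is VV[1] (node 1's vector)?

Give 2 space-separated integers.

Answer: 4 7

Derivation:
Initial: VV[0]=[0, 0]
Initial: VV[1]=[0, 0]
Event 1: LOCAL 0: VV[0][0]++ -> VV[0]=[1, 0]
Event 2: LOCAL 1: VV[1][1]++ -> VV[1]=[0, 1]
Event 3: LOCAL 1: VV[1][1]++ -> VV[1]=[0, 2]
Event 4: SEND 1->0: VV[1][1]++ -> VV[1]=[0, 3], msg_vec=[0, 3]; VV[0]=max(VV[0],msg_vec) then VV[0][0]++ -> VV[0]=[2, 3]
Event 5: LOCAL 1: VV[1][1]++ -> VV[1]=[0, 4]
Event 6: SEND 1->0: VV[1][1]++ -> VV[1]=[0, 5], msg_vec=[0, 5]; VV[0]=max(VV[0],msg_vec) then VV[0][0]++ -> VV[0]=[3, 5]
Event 7: SEND 0->1: VV[0][0]++ -> VV[0]=[4, 5], msg_vec=[4, 5]; VV[1]=max(VV[1],msg_vec) then VV[1][1]++ -> VV[1]=[4, 6]
Event 8: LOCAL 1: VV[1][1]++ -> VV[1]=[4, 7]
Final vectors: VV[0]=[4, 5]; VV[1]=[4, 7]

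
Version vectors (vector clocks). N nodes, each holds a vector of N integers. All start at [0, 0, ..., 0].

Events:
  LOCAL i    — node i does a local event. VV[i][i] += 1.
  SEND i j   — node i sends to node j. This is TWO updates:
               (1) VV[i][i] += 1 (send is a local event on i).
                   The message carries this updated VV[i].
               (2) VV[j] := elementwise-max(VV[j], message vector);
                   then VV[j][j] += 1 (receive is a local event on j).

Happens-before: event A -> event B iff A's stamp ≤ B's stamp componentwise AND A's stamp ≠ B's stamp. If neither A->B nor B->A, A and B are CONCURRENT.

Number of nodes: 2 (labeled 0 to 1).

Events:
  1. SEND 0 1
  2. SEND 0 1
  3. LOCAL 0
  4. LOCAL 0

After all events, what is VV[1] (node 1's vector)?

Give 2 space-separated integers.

Initial: VV[0]=[0, 0]
Initial: VV[1]=[0, 0]
Event 1: SEND 0->1: VV[0][0]++ -> VV[0]=[1, 0], msg_vec=[1, 0]; VV[1]=max(VV[1],msg_vec) then VV[1][1]++ -> VV[1]=[1, 1]
Event 2: SEND 0->1: VV[0][0]++ -> VV[0]=[2, 0], msg_vec=[2, 0]; VV[1]=max(VV[1],msg_vec) then VV[1][1]++ -> VV[1]=[2, 2]
Event 3: LOCAL 0: VV[0][0]++ -> VV[0]=[3, 0]
Event 4: LOCAL 0: VV[0][0]++ -> VV[0]=[4, 0]
Final vectors: VV[0]=[4, 0]; VV[1]=[2, 2]

Answer: 2 2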